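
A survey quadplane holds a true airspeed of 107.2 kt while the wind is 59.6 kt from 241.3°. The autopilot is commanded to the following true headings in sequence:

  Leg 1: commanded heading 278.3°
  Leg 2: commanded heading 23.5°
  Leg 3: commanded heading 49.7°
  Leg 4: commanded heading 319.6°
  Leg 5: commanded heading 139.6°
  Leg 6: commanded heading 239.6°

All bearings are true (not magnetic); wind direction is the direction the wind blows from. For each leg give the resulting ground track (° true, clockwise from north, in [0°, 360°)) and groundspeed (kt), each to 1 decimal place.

Leg 1: heading 278.3°; drift +31.0° → track 309.3°, groundspeed 69.6 kt
Leg 2: heading 23.5°; drift +13.3° → track 36.8°, groundspeed 158.6 kt
Leg 3: heading 49.7°; drift +4.1° → track 53.8°, groundspeed 166.0 kt
Leg 4: heading 319.6°; drift +31.5° → track 351.1°, groundspeed 111.6 kt
Leg 5: heading 139.6°; drift -26.1° → track 113.5°, groundspeed 132.8 kt
Leg 6: heading 239.6°; drift -2.1° → track 237.5°, groundspeed 47.7 kt

Leg 1: track=309.3°, groundspeed=69.6 kt
Leg 2: track=36.8°, groundspeed=158.6 kt
Leg 3: track=53.8°, groundspeed=166.0 kt
Leg 4: track=351.1°, groundspeed=111.6 kt
Leg 5: track=113.5°, groundspeed=132.8 kt
Leg 6: track=237.5°, groundspeed=47.7 kt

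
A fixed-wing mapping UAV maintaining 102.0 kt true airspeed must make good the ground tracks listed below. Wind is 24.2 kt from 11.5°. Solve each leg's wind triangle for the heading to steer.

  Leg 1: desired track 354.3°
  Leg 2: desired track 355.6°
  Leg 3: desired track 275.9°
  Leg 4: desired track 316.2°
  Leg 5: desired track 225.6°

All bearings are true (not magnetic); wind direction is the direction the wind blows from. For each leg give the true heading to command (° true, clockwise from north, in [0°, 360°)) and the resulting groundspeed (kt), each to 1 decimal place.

Leg 1: desired track 354.3°; wind correction +4.0° → command heading 358.3°, groundspeed 78.6 kt
Leg 2: desired track 355.6°; wind correction +3.7° → command heading 359.3°, groundspeed 78.5 kt
Leg 3: desired track 275.9°; wind correction +13.7° → command heading 289.6°, groundspeed 101.5 kt
Leg 4: desired track 316.2°; wind correction +11.2° → command heading 327.4°, groundspeed 86.3 kt
Leg 5: desired track 225.6°; wind correction +7.6° → command heading 233.2°, groundspeed 121.1 kt

Leg 1: heading=358.3°, groundspeed=78.6 kt
Leg 2: heading=359.3°, groundspeed=78.5 kt
Leg 3: heading=289.6°, groundspeed=101.5 kt
Leg 4: heading=327.4°, groundspeed=86.3 kt
Leg 5: heading=233.2°, groundspeed=121.1 kt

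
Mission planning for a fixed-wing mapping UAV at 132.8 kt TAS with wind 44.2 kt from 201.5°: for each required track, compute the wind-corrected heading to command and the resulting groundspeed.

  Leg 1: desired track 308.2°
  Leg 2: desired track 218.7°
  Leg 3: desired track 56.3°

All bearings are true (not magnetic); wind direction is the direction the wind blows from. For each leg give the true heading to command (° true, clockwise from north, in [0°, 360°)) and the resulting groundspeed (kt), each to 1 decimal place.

Leg 1: desired track 308.2°; wind correction -18.6° → command heading 289.6°, groundspeed 138.6 kt
Leg 2: desired track 218.7°; wind correction -5.6° → command heading 213.1°, groundspeed 89.9 kt
Leg 3: desired track 56.3°; wind correction +10.9° → command heading 67.2°, groundspeed 166.7 kt

Leg 1: heading=289.6°, groundspeed=138.6 kt
Leg 2: heading=213.1°, groundspeed=89.9 kt
Leg 3: heading=67.2°, groundspeed=166.7 kt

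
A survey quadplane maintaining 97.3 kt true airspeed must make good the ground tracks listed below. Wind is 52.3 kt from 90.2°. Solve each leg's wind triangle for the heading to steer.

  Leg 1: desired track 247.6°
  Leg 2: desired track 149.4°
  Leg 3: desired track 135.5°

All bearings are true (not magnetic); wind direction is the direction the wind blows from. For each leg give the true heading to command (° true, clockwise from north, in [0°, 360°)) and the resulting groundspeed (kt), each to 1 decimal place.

Leg 1: heading=235.7°, groundspeed=143.5 kt
Leg 2: heading=121.9°, groundspeed=59.5 kt
Leg 3: heading=113.0°, groundspeed=53.1 kt

Leg 1: desired track 247.6°; wind correction -11.9° → command heading 235.7°, groundspeed 143.5 kt
Leg 2: desired track 149.4°; wind correction -27.5° → command heading 121.9°, groundspeed 59.5 kt
Leg 3: desired track 135.5°; wind correction -22.5° → command heading 113.0°, groundspeed 53.1 kt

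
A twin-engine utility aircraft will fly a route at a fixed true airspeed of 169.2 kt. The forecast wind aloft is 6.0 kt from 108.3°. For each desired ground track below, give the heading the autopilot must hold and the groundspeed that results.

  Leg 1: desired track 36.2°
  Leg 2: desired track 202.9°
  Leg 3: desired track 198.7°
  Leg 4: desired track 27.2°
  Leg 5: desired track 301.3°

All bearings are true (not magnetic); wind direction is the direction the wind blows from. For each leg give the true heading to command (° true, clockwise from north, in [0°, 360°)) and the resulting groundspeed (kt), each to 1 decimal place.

Leg 1: heading=38.1°, groundspeed=167.3 kt
Leg 2: heading=200.9°, groundspeed=169.6 kt
Leg 3: heading=196.7°, groundspeed=169.1 kt
Leg 4: heading=29.2°, groundspeed=168.2 kt
Leg 5: heading=301.8°, groundspeed=175.0 kt

Leg 1: desired track 36.2°; wind correction +1.9° → command heading 38.1°, groundspeed 167.3 kt
Leg 2: desired track 202.9°; wind correction -2.0° → command heading 200.9°, groundspeed 169.6 kt
Leg 3: desired track 198.7°; wind correction -2.0° → command heading 196.7°, groundspeed 169.1 kt
Leg 4: desired track 27.2°; wind correction +2.0° → command heading 29.2°, groundspeed 168.2 kt
Leg 5: desired track 301.3°; wind correction +0.5° → command heading 301.8°, groundspeed 175.0 kt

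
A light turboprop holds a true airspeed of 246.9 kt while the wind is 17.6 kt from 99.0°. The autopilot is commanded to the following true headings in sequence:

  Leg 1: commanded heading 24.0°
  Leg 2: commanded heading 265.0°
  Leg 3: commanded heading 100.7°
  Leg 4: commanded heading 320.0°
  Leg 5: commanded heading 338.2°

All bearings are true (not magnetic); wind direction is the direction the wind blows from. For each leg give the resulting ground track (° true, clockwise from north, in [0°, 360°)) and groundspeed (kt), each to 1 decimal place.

Leg 1: heading 24.0°; drift -4.0° → track 20.0°, groundspeed 242.9 kt
Leg 2: heading 265.0°; drift +0.9° → track 265.9°, groundspeed 264.0 kt
Leg 3: heading 100.7°; drift +0.1° → track 100.8°, groundspeed 229.3 kt
Leg 4: heading 320.0°; drift -2.5° → track 317.5°, groundspeed 260.4 kt
Leg 5: heading 338.2°; drift -3.4° → track 334.8°, groundspeed 256.4 kt

Leg 1: track=20.0°, groundspeed=242.9 kt
Leg 2: track=265.9°, groundspeed=264.0 kt
Leg 3: track=100.8°, groundspeed=229.3 kt
Leg 4: track=317.5°, groundspeed=260.4 kt
Leg 5: track=334.8°, groundspeed=256.4 kt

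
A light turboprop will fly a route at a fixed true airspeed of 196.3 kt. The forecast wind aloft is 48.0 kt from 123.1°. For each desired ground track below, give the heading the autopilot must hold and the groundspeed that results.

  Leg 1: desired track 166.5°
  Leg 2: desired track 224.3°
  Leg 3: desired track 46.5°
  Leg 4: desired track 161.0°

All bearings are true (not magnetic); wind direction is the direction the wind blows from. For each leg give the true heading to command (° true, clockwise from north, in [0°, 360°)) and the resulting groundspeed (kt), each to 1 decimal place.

Leg 1: desired track 166.5°; wind correction -9.7° → command heading 156.8°, groundspeed 158.6 kt
Leg 2: desired track 224.3°; wind correction -13.9° → command heading 210.4°, groundspeed 199.9 kt
Leg 3: desired track 46.5°; wind correction +13.8° → command heading 60.3°, groundspeed 179.5 kt
Leg 4: desired track 161.0°; wind correction -8.6° → command heading 152.4°, groundspeed 156.2 kt

Leg 1: heading=156.8°, groundspeed=158.6 kt
Leg 2: heading=210.4°, groundspeed=199.9 kt
Leg 3: heading=60.3°, groundspeed=179.5 kt
Leg 4: heading=152.4°, groundspeed=156.2 kt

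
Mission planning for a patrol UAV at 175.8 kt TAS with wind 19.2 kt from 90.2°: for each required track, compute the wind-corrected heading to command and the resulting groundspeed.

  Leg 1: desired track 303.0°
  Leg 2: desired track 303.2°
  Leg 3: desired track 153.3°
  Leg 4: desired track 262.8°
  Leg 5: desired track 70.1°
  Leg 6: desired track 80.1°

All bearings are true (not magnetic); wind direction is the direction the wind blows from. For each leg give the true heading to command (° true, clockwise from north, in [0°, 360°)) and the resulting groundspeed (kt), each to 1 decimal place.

Leg 1: heading=306.4°, groundspeed=191.6 kt
Leg 2: heading=306.6°, groundspeed=191.6 kt
Leg 3: heading=147.7°, groundspeed=166.3 kt
Leg 4: heading=262.0°, groundspeed=194.8 kt
Leg 5: heading=72.3°, groundspeed=157.6 kt
Leg 6: heading=81.2°, groundspeed=156.9 kt

Leg 1: desired track 303.0°; wind correction +3.4° → command heading 306.4°, groundspeed 191.6 kt
Leg 2: desired track 303.2°; wind correction +3.4° → command heading 306.6°, groundspeed 191.6 kt
Leg 3: desired track 153.3°; wind correction -5.6° → command heading 147.7°, groundspeed 166.3 kt
Leg 4: desired track 262.8°; wind correction -0.8° → command heading 262.0°, groundspeed 194.8 kt
Leg 5: desired track 70.1°; wind correction +2.2° → command heading 72.3°, groundspeed 157.6 kt
Leg 6: desired track 80.1°; wind correction +1.1° → command heading 81.2°, groundspeed 156.9 kt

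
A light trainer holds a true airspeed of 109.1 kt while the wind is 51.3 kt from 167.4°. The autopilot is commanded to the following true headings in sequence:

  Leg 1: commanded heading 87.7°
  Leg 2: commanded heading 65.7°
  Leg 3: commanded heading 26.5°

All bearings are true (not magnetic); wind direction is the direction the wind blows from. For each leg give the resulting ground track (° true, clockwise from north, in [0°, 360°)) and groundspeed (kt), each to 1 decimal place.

Leg 1: track=60.9°, groundspeed=112.0 kt
Leg 2: track=42.9°, groundspeed=129.6 kt
Leg 3: track=14.2°, groundspeed=152.4 kt

Leg 1: heading 87.7°; drift -26.8° → track 60.9°, groundspeed 112.0 kt
Leg 2: heading 65.7°; drift -22.8° → track 42.9°, groundspeed 129.6 kt
Leg 3: heading 26.5°; drift -12.3° → track 14.2°, groundspeed 152.4 kt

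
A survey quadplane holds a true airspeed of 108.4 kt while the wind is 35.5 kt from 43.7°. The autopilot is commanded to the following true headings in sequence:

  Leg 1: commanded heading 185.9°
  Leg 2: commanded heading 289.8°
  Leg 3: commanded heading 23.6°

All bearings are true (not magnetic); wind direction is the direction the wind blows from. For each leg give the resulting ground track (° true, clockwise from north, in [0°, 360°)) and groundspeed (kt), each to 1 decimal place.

Leg 1: heading 185.9°; drift +9.1° → track 195.0°, groundspeed 138.2 kt
Leg 2: heading 289.8°; drift -14.8° → track 275.0°, groundspeed 127.0 kt
Leg 3: heading 23.6°; drift -9.2° → track 14.4°, groundspeed 76.0 kt

Leg 1: track=195.0°, groundspeed=138.2 kt
Leg 2: track=275.0°, groundspeed=127.0 kt
Leg 3: track=14.4°, groundspeed=76.0 kt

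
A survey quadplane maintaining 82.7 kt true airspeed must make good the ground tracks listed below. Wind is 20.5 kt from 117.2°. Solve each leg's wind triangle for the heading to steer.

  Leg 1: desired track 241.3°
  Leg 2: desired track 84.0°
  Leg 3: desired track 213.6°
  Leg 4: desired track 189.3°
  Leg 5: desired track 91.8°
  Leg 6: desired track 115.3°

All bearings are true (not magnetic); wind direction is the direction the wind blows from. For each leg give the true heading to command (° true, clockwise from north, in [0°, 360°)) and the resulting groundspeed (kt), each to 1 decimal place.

Leg 1: desired track 241.3°; wind correction -11.8° → command heading 229.5°, groundspeed 92.4 kt
Leg 2: desired track 84.0°; wind correction +7.8° → command heading 91.8°, groundspeed 64.8 kt
Leg 3: desired track 213.6°; wind correction -14.3° → command heading 199.3°, groundspeed 82.4 kt
Leg 4: desired track 189.3°; wind correction -13.6° → command heading 175.7°, groundspeed 74.1 kt
Leg 5: desired track 91.8°; wind correction +6.1° → command heading 97.9°, groundspeed 63.7 kt
Leg 6: desired track 115.3°; wind correction +0.5° → command heading 115.8°, groundspeed 62.2 kt

Leg 1: heading=229.5°, groundspeed=92.4 kt
Leg 2: heading=91.8°, groundspeed=64.8 kt
Leg 3: heading=199.3°, groundspeed=82.4 kt
Leg 4: heading=175.7°, groundspeed=74.1 kt
Leg 5: heading=97.9°, groundspeed=63.7 kt
Leg 6: heading=115.8°, groundspeed=62.2 kt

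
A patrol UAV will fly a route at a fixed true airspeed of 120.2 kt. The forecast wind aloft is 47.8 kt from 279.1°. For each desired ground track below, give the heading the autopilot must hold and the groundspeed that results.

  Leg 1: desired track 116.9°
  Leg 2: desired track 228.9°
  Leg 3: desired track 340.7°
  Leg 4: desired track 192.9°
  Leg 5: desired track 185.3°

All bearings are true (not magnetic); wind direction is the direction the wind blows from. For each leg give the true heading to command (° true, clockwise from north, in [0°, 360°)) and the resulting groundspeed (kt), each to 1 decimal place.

Leg 1: heading=123.9°, groundspeed=164.8 kt
Leg 2: heading=246.7°, groundspeed=83.9 kt
Leg 3: heading=320.2°, groundspeed=89.9 kt
Leg 4: heading=216.3°, groundspeed=107.2 kt
Leg 5: heading=208.7°, groundspeed=113.5 kt

Leg 1: desired track 116.9°; wind correction +7.0° → command heading 123.9°, groundspeed 164.8 kt
Leg 2: desired track 228.9°; wind correction +17.8° → command heading 246.7°, groundspeed 83.9 kt
Leg 3: desired track 340.7°; wind correction -20.5° → command heading 320.2°, groundspeed 89.9 kt
Leg 4: desired track 192.9°; wind correction +23.4° → command heading 216.3°, groundspeed 107.2 kt
Leg 5: desired track 185.3°; wind correction +23.4° → command heading 208.7°, groundspeed 113.5 kt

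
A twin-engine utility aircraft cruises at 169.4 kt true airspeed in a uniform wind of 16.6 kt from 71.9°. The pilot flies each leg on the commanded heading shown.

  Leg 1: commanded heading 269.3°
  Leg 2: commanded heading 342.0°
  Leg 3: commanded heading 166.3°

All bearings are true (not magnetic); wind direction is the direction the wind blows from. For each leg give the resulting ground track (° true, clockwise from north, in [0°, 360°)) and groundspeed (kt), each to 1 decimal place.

Leg 1: track=267.8°, groundspeed=185.3 kt
Leg 2: track=336.4°, groundspeed=170.2 kt
Leg 3: track=171.8°, groundspeed=171.5 kt

Leg 1: heading 269.3°; drift -1.5° → track 267.8°, groundspeed 185.3 kt
Leg 2: heading 342.0°; drift -5.6° → track 336.4°, groundspeed 170.2 kt
Leg 3: heading 166.3°; drift +5.5° → track 171.8°, groundspeed 171.5 kt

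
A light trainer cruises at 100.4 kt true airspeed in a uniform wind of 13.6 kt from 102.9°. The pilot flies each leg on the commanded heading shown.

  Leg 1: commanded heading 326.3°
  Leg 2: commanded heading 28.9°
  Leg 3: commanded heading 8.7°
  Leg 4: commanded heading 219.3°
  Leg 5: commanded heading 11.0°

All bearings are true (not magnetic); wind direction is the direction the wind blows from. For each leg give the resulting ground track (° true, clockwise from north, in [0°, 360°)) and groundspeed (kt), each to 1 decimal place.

Leg 1: track=321.5°, groundspeed=110.7 kt
Leg 2: track=21.2°, groundspeed=97.5 kt
Leg 3: track=1.1°, groundspeed=102.3 kt
Leg 4: track=225.8°, groundspeed=107.1 kt
Leg 5: track=3.3°, groundspeed=101.8 kt

Leg 1: heading 326.3°; drift -4.8° → track 321.5°, groundspeed 110.7 kt
Leg 2: heading 28.9°; drift -7.7° → track 21.2°, groundspeed 97.5 kt
Leg 3: heading 8.7°; drift -7.6° → track 1.1°, groundspeed 102.3 kt
Leg 4: heading 219.3°; drift +6.5° → track 225.8°, groundspeed 107.1 kt
Leg 5: heading 11.0°; drift -7.7° → track 3.3°, groundspeed 101.8 kt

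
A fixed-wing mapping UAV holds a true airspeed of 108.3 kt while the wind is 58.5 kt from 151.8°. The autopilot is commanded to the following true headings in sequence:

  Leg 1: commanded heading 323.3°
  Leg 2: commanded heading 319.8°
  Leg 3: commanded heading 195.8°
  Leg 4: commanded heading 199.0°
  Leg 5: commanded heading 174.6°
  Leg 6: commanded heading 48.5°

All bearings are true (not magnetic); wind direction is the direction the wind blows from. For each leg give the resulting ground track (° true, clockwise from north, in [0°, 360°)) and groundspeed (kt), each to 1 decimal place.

Leg 1: heading 323.3°; drift +3.0° → track 326.3°, groundspeed 166.4 kt
Leg 2: heading 319.8°; drift +4.2° → track 324.0°, groundspeed 166.0 kt
Leg 3: heading 195.8°; drift +31.5° → track 227.3°, groundspeed 77.7 kt
Leg 4: heading 199.0°; drift +32.1° → track 231.1°, groundspeed 80.9 kt
Leg 5: heading 174.6°; drift +22.6° → track 197.2°, groundspeed 58.9 kt
Leg 6: heading 48.5°; drift -25.1° → track 23.4°, groundspeed 134.4 kt

Leg 1: track=326.3°, groundspeed=166.4 kt
Leg 2: track=324.0°, groundspeed=166.0 kt
Leg 3: track=227.3°, groundspeed=77.7 kt
Leg 4: track=231.1°, groundspeed=80.9 kt
Leg 5: track=197.2°, groundspeed=58.9 kt
Leg 6: track=23.4°, groundspeed=134.4 kt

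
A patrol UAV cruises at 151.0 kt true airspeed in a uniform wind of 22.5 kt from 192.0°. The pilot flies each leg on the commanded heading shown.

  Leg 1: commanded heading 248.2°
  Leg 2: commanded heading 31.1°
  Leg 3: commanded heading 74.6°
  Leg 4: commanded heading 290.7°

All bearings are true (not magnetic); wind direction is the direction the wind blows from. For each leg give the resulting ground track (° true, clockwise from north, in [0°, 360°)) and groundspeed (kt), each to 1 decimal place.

Leg 1: heading 248.2°; drift +7.7° → track 255.9°, groundspeed 139.7 kt
Leg 2: heading 31.1°; drift -2.4° → track 28.7°, groundspeed 172.4 kt
Leg 3: heading 74.6°; drift -7.1° → track 67.5°, groundspeed 162.6 kt
Leg 4: heading 290.7°; drift +8.2° → track 298.9°, groundspeed 156.0 kt

Leg 1: track=255.9°, groundspeed=139.7 kt
Leg 2: track=28.7°, groundspeed=172.4 kt
Leg 3: track=67.5°, groundspeed=162.6 kt
Leg 4: track=298.9°, groundspeed=156.0 kt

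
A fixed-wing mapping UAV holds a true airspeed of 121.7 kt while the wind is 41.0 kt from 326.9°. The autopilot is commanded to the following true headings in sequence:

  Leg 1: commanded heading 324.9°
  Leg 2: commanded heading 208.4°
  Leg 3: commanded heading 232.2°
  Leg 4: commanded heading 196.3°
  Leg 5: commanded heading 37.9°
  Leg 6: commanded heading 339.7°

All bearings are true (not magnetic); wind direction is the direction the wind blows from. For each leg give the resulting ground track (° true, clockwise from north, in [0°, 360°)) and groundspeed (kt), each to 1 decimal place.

Leg 1: track=323.9°, groundspeed=80.7 kt
Leg 2: track=194.1°, groundspeed=145.8 kt
Leg 3: track=214.1°, groundspeed=131.6 kt
Leg 4: track=184.5°, groundspeed=151.6 kt
Leg 5: track=57.6°, groundspeed=115.1 kt
Leg 6: track=346.0°, groundspeed=82.2 kt

Leg 1: heading 324.9°; drift -1.0° → track 323.9°, groundspeed 80.7 kt
Leg 2: heading 208.4°; drift -14.3° → track 194.1°, groundspeed 145.8 kt
Leg 3: heading 232.2°; drift -18.1° → track 214.1°, groundspeed 131.6 kt
Leg 4: heading 196.3°; drift -11.8° → track 184.5°, groundspeed 151.6 kt
Leg 5: heading 37.9°; drift +19.7° → track 57.6°, groundspeed 115.1 kt
Leg 6: heading 339.7°; drift +6.3° → track 346.0°, groundspeed 82.2 kt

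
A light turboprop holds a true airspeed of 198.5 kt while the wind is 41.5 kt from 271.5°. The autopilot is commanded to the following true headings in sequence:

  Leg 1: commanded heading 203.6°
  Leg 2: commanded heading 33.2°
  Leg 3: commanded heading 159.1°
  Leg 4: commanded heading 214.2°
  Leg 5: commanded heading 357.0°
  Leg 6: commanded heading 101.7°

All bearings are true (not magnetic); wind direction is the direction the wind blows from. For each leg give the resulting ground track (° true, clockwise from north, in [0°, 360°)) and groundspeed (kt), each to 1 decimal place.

Leg 1: track=191.7°, groundspeed=186.9 kt
Leg 2: track=42.3°, groundspeed=223.1 kt
Leg 3: track=148.9°, groundspeed=217.7 kt
Leg 4: track=203.0°, groundspeed=179.5 kt
Leg 5: track=9.0°, groundspeed=199.6 kt
Leg 6: track=99.9°, groundspeed=239.5 kt

Leg 1: heading 203.6°; drift -11.9° → track 191.7°, groundspeed 186.9 kt
Leg 2: heading 33.2°; drift +9.1° → track 42.3°, groundspeed 223.1 kt
Leg 3: heading 159.1°; drift -10.2° → track 148.9°, groundspeed 217.7 kt
Leg 4: heading 214.2°; drift -11.2° → track 203.0°, groundspeed 179.5 kt
Leg 5: heading 357.0°; drift +12.0° → track 9.0°, groundspeed 199.6 kt
Leg 6: heading 101.7°; drift -1.8° → track 99.9°, groundspeed 239.5 kt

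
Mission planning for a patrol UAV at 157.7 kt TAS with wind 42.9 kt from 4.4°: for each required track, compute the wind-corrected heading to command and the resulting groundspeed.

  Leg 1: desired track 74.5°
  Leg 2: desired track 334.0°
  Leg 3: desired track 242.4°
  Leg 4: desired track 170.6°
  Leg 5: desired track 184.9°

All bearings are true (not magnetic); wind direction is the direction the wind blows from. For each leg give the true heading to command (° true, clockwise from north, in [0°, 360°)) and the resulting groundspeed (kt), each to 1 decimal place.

Leg 1: heading=59.7°, groundspeed=137.9 kt
Leg 2: heading=341.9°, groundspeed=119.2 kt
Leg 3: heading=255.7°, groundspeed=176.2 kt
Leg 4: heading=166.9°, groundspeed=199.0 kt
Leg 5: heading=185.0°, groundspeed=200.6 kt

Leg 1: desired track 74.5°; wind correction -14.8° → command heading 59.7°, groundspeed 137.9 kt
Leg 2: desired track 334.0°; wind correction +7.9° → command heading 341.9°, groundspeed 119.2 kt
Leg 3: desired track 242.4°; wind correction +13.3° → command heading 255.7°, groundspeed 176.2 kt
Leg 4: desired track 170.6°; wind correction -3.7° → command heading 166.9°, groundspeed 199.0 kt
Leg 5: desired track 184.9°; wind correction +0.1° → command heading 185.0°, groundspeed 200.6 kt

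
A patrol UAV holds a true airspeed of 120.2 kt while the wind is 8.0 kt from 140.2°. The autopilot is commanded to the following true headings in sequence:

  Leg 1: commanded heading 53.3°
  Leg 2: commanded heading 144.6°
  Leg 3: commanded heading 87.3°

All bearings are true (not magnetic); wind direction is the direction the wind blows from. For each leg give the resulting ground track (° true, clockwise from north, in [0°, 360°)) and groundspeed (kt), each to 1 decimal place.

Leg 1: heading 53.3°; drift -3.8° → track 49.5°, groundspeed 120.0 kt
Leg 2: heading 144.6°; drift +0.3° → track 144.9°, groundspeed 112.2 kt
Leg 3: heading 87.3°; drift -3.2° → track 84.1°, groundspeed 115.6 kt

Leg 1: track=49.5°, groundspeed=120.0 kt
Leg 2: track=144.9°, groundspeed=112.2 kt
Leg 3: track=84.1°, groundspeed=115.6 kt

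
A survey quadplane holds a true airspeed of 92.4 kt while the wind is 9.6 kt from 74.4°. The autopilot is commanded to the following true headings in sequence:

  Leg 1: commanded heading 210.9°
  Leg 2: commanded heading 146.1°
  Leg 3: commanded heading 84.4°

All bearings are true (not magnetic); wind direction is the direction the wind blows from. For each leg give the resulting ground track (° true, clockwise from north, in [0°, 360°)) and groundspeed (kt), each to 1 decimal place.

Leg 1: heading 210.9°; drift +3.8° → track 214.7°, groundspeed 99.6 kt
Leg 2: heading 146.1°; drift +5.8° → track 151.9°, groundspeed 89.8 kt
Leg 3: heading 84.4°; drift +1.2° → track 85.6°, groundspeed 83.0 kt

Leg 1: track=214.7°, groundspeed=99.6 kt
Leg 2: track=151.9°, groundspeed=89.8 kt
Leg 3: track=85.6°, groundspeed=83.0 kt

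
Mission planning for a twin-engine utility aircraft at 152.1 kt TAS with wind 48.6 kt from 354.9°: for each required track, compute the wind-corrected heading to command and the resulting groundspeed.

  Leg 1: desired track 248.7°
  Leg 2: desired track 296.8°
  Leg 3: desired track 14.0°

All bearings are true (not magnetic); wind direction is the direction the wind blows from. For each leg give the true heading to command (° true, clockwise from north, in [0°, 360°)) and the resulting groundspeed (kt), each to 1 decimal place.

Leg 1: desired track 248.7°; wind correction +17.9° → command heading 266.6°, groundspeed 158.3 kt
Leg 2: desired track 296.8°; wind correction +15.7° → command heading 312.5°, groundspeed 120.7 kt
Leg 3: desired track 14.0°; wind correction -6.0° → command heading 8.0°, groundspeed 105.3 kt

Leg 1: heading=266.6°, groundspeed=158.3 kt
Leg 2: heading=312.5°, groundspeed=120.7 kt
Leg 3: heading=8.0°, groundspeed=105.3 kt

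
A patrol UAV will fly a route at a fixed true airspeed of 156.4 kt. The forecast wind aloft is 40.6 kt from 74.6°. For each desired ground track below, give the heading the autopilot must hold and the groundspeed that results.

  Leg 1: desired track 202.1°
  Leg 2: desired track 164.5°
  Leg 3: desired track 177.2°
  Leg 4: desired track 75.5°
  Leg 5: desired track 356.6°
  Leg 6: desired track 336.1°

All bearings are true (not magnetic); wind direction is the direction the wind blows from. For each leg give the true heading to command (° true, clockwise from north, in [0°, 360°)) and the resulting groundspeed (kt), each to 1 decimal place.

Leg 1: desired track 202.1°; wind correction -11.9° → command heading 190.2°, groundspeed 177.8 kt
Leg 2: desired track 164.5°; wind correction -15.0° → command heading 149.5°, groundspeed 151.0 kt
Leg 3: desired track 177.2°; wind correction -14.7° → command heading 162.5°, groundspeed 160.2 kt
Leg 4: desired track 75.5°; wind correction -0.2° → command heading 75.3°, groundspeed 115.8 kt
Leg 5: desired track 356.6°; wind correction +14.7° → command heading 11.3°, groundspeed 142.8 kt
Leg 6: desired track 336.1°; wind correction +14.9° → command heading 351.0°, groundspeed 157.2 kt

Leg 1: heading=190.2°, groundspeed=177.8 kt
Leg 2: heading=149.5°, groundspeed=151.0 kt
Leg 3: heading=162.5°, groundspeed=160.2 kt
Leg 4: heading=75.3°, groundspeed=115.8 kt
Leg 5: heading=11.3°, groundspeed=142.8 kt
Leg 6: heading=351.0°, groundspeed=157.2 kt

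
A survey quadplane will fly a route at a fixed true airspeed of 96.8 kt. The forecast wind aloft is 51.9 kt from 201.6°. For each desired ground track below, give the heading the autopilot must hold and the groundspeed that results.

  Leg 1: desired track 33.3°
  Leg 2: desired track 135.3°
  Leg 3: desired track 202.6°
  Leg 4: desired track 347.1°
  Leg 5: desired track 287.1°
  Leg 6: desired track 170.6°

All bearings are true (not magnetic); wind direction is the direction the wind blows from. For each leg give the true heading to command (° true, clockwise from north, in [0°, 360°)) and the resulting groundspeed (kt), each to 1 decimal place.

Leg 1: desired track 33.3°; wind correction +6.2° → command heading 39.5°, groundspeed 147.0 kt
Leg 2: desired track 135.3°; wind correction +29.4° → command heading 164.7°, groundspeed 63.5 kt
Leg 3: desired track 202.6°; wind correction -0.5° → command heading 202.1°, groundspeed 44.9 kt
Leg 4: desired track 347.1°; wind correction -17.7° → command heading 329.4°, groundspeed 135.0 kt
Leg 5: desired track 287.1°; wind correction -32.3° → command heading 254.8°, groundspeed 77.7 kt
Leg 6: desired track 170.6°; wind correction +16.0° → command heading 186.6°, groundspeed 48.5 kt

Leg 1: heading=39.5°, groundspeed=147.0 kt
Leg 2: heading=164.7°, groundspeed=63.5 kt
Leg 3: heading=202.1°, groundspeed=44.9 kt
Leg 4: heading=329.4°, groundspeed=135.0 kt
Leg 5: heading=254.8°, groundspeed=77.7 kt
Leg 6: heading=186.6°, groundspeed=48.5 kt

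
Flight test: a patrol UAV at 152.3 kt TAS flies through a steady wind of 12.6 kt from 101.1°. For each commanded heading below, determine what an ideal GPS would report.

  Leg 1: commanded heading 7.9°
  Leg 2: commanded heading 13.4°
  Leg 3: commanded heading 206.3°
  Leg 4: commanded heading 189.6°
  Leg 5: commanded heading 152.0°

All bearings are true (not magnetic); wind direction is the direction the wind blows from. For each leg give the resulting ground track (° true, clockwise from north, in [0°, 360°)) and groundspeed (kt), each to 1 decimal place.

Leg 1: track=3.2°, groundspeed=153.5 kt
Leg 2: track=8.7°, groundspeed=152.3 kt
Leg 3: track=210.8°, groundspeed=156.1 kt
Leg 4: track=194.3°, groundspeed=152.5 kt
Leg 5: track=155.9°, groundspeed=144.7 kt

Leg 1: heading 7.9°; drift -4.7° → track 3.2°, groundspeed 153.5 kt
Leg 2: heading 13.4°; drift -4.7° → track 8.7°, groundspeed 152.3 kt
Leg 3: heading 206.3°; drift +4.5° → track 210.8°, groundspeed 156.1 kt
Leg 4: heading 189.6°; drift +4.7° → track 194.3°, groundspeed 152.5 kt
Leg 5: heading 152.0°; drift +3.9° → track 155.9°, groundspeed 144.7 kt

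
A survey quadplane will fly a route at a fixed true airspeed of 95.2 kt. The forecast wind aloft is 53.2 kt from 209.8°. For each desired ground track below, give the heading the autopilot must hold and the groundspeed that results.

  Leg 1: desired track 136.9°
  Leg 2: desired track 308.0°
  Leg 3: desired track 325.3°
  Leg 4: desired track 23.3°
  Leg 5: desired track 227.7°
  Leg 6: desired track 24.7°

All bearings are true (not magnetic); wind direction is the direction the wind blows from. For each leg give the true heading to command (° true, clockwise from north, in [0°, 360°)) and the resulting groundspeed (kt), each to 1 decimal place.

Leg 1: desired track 136.9°; wind correction +32.3° → command heading 169.2°, groundspeed 64.8 kt
Leg 2: desired track 308.0°; wind correction -33.6° → command heading 274.4°, groundspeed 86.9 kt
Leg 3: desired track 325.3°; wind correction -30.3° → command heading 295.0°, groundspeed 105.1 kt
Leg 4: desired track 23.3°; wind correction -3.6° → command heading 19.7°, groundspeed 147.9 kt
Leg 5: desired track 227.7°; wind correction -9.9° → command heading 217.8°, groundspeed 43.2 kt
Leg 6: desired track 24.7°; wind correction -2.8° → command heading 21.9°, groundspeed 148.1 kt

Leg 1: heading=169.2°, groundspeed=64.8 kt
Leg 2: heading=274.4°, groundspeed=86.9 kt
Leg 3: heading=295.0°, groundspeed=105.1 kt
Leg 4: heading=19.7°, groundspeed=147.9 kt
Leg 5: heading=217.8°, groundspeed=43.2 kt
Leg 6: heading=21.9°, groundspeed=148.1 kt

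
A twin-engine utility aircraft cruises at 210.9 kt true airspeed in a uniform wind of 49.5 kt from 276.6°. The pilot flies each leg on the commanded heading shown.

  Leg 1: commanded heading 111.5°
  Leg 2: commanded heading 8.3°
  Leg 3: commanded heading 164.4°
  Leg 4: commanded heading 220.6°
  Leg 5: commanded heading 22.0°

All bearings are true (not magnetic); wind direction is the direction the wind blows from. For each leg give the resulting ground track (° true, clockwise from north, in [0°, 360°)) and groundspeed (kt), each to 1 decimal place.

Leg 1: heading 111.5°; drift -2.8° → track 108.7°, groundspeed 259.0 kt
Leg 2: heading 8.3°; drift +13.1° → track 21.4°, groundspeed 218.1 kt
Leg 3: heading 164.4°; drift -11.3° → track 153.1°, groundspeed 234.1 kt
Leg 4: heading 220.6°; drift -12.6° → track 208.0°, groundspeed 187.8 kt
Leg 5: heading 22.0°; drift +12.0° → track 34.0°, groundspeed 229.1 kt

Leg 1: track=108.7°, groundspeed=259.0 kt
Leg 2: track=21.4°, groundspeed=218.1 kt
Leg 3: track=153.1°, groundspeed=234.1 kt
Leg 4: track=208.0°, groundspeed=187.8 kt
Leg 5: track=34.0°, groundspeed=229.1 kt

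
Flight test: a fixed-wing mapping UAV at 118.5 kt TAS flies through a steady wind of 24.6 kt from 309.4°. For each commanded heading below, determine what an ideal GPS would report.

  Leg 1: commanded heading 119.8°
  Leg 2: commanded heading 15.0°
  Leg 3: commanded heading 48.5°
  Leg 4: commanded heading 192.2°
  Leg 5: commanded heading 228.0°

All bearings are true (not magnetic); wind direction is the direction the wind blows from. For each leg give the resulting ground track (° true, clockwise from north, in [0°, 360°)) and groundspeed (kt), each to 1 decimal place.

Leg 1: heading 119.8°; drift +1.6° → track 121.4°, groundspeed 142.8 kt
Leg 2: heading 15.0°; drift +11.7° → track 26.7°, groundspeed 110.6 kt
Leg 3: heading 48.5°; drift +11.2° → track 59.7°, groundspeed 124.8 kt
Leg 4: heading 192.2°; drift -9.6° → track 182.6°, groundspeed 131.6 kt
Leg 5: heading 228.0°; drift -12.0° → track 216.0°, groundspeed 117.4 kt

Leg 1: track=121.4°, groundspeed=142.8 kt
Leg 2: track=26.7°, groundspeed=110.6 kt
Leg 3: track=59.7°, groundspeed=124.8 kt
Leg 4: track=182.6°, groundspeed=131.6 kt
Leg 5: track=216.0°, groundspeed=117.4 kt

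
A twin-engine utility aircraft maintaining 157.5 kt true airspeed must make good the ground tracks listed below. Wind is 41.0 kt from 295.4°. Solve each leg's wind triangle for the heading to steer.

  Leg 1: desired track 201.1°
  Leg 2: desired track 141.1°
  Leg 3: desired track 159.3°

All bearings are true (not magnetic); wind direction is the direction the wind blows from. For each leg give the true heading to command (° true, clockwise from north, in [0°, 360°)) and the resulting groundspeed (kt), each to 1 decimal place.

Leg 1: desired track 201.1°; wind correction +15.0° → command heading 216.1°, groundspeed 155.2 kt
Leg 2: desired track 141.1°; wind correction +6.5° → command heading 147.6°, groundspeed 193.4 kt
Leg 3: desired track 159.3°; wind correction +10.4° → command heading 169.7°, groundspeed 184.5 kt

Leg 1: heading=216.1°, groundspeed=155.2 kt
Leg 2: heading=147.6°, groundspeed=193.4 kt
Leg 3: heading=169.7°, groundspeed=184.5 kt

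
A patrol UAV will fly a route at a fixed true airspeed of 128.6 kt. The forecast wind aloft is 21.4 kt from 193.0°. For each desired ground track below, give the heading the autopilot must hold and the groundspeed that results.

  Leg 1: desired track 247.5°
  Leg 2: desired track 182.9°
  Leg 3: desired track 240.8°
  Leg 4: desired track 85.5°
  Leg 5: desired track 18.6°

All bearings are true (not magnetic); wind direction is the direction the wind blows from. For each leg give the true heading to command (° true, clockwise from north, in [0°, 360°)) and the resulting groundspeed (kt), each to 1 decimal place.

Leg 1: heading=239.7°, groundspeed=115.0 kt
Leg 2: heading=184.6°, groundspeed=107.5 kt
Leg 3: heading=233.7°, groundspeed=113.2 kt
Leg 4: heading=94.6°, groundspeed=133.4 kt
Leg 5: heading=19.5°, groundspeed=149.9 kt

Leg 1: desired track 247.5°; wind correction -7.8° → command heading 239.7°, groundspeed 115.0 kt
Leg 2: desired track 182.9°; wind correction +1.7° → command heading 184.6°, groundspeed 107.5 kt
Leg 3: desired track 240.8°; wind correction -7.1° → command heading 233.7°, groundspeed 113.2 kt
Leg 4: desired track 85.5°; wind correction +9.1° → command heading 94.6°, groundspeed 133.4 kt
Leg 5: desired track 18.6°; wind correction +0.9° → command heading 19.5°, groundspeed 149.9 kt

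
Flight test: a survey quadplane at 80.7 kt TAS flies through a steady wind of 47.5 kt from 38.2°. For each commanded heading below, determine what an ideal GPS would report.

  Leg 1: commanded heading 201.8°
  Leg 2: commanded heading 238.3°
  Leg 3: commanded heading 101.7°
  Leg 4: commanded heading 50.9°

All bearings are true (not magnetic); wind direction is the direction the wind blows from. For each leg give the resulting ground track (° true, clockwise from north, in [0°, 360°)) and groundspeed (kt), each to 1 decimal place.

Leg 1: track=207.9°, groundspeed=127.0 kt
Leg 2: track=230.9°, groundspeed=126.4 kt
Leg 3: track=137.2°, groundspeed=73.1 kt
Leg 4: track=67.8°, groundspeed=35.9 kt

Leg 1: heading 201.8°; drift +6.1° → track 207.9°, groundspeed 127.0 kt
Leg 2: heading 238.3°; drift -7.4° → track 230.9°, groundspeed 126.4 kt
Leg 3: heading 101.7°; drift +35.5° → track 137.2°, groundspeed 73.1 kt
Leg 4: heading 50.9°; drift +16.9° → track 67.8°, groundspeed 35.9 kt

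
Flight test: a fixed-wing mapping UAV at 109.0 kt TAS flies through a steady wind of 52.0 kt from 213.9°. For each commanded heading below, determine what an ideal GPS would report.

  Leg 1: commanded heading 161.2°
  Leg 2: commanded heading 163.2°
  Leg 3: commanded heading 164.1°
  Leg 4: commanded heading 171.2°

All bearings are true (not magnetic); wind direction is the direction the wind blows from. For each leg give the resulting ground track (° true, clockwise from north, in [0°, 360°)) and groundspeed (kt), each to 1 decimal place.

Leg 1: track=133.1°, groundspeed=87.8 kt
Leg 2: track=135.3°, groundspeed=86.1 kt
Leg 3: track=136.3°, groundspeed=85.3 kt
Leg 4: track=144.7°, groundspeed=79.1 kt

Leg 1: heading 161.2°; drift -28.1° → track 133.1°, groundspeed 87.8 kt
Leg 2: heading 163.2°; drift -27.9° → track 135.3°, groundspeed 86.1 kt
Leg 3: heading 164.1°; drift -27.8° → track 136.3°, groundspeed 85.3 kt
Leg 4: heading 171.2°; drift -26.5° → track 144.7°, groundspeed 79.1 kt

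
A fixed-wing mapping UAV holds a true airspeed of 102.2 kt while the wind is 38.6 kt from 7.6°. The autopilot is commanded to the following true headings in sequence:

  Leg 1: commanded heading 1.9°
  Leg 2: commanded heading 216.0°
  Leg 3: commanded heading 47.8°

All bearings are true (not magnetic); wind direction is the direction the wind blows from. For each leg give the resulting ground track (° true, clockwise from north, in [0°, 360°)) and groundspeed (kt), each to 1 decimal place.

Leg 1: heading 1.9°; drift -3.4° → track 358.5°, groundspeed 63.9 kt
Leg 2: heading 216.0°; drift -7.7° → track 208.3°, groundspeed 137.4 kt
Leg 3: heading 47.8°; drift +18.9° → track 66.7°, groundspeed 76.9 kt

Leg 1: track=358.5°, groundspeed=63.9 kt
Leg 2: track=208.3°, groundspeed=137.4 kt
Leg 3: track=66.7°, groundspeed=76.9 kt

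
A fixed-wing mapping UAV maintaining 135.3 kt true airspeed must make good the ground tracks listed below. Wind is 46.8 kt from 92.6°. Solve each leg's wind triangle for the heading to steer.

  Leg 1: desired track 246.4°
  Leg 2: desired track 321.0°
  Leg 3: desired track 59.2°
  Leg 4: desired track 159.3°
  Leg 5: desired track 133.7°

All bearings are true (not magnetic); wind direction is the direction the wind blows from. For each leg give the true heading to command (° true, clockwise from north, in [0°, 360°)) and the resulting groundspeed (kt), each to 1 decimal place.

Leg 1: heading=237.6°, groundspeed=175.7 kt
Leg 2: heading=336.0°, groundspeed=161.8 kt
Leg 3: heading=70.2°, groundspeed=93.8 kt
Leg 4: heading=140.8°, groundspeed=109.8 kt
Leg 5: heading=120.6°, groundspeed=96.5 kt

Leg 1: desired track 246.4°; wind correction -8.8° → command heading 237.6°, groundspeed 175.7 kt
Leg 2: desired track 321.0°; wind correction +15.0° → command heading 336.0°, groundspeed 161.8 kt
Leg 3: desired track 59.2°; wind correction +11.0° → command heading 70.2°, groundspeed 93.8 kt
Leg 4: desired track 159.3°; wind correction -18.5° → command heading 140.8°, groundspeed 109.8 kt
Leg 5: desired track 133.7°; wind correction -13.1° → command heading 120.6°, groundspeed 96.5 kt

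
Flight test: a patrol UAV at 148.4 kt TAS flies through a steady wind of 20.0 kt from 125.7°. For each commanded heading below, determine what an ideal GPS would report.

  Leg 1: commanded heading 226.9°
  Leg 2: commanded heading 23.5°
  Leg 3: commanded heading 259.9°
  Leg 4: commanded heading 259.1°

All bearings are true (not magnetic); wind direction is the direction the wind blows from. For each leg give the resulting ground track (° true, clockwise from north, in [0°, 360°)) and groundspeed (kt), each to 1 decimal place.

Leg 1: track=234.2°, groundspeed=153.5 kt
Leg 2: track=16.2°, groundspeed=153.9 kt
Leg 3: track=264.9°, groundspeed=163.0 kt
Leg 4: track=264.2°, groundspeed=162.8 kt

Leg 1: heading 226.9°; drift +7.3° → track 234.2°, groundspeed 153.5 kt
Leg 2: heading 23.5°; drift -7.3° → track 16.2°, groundspeed 153.9 kt
Leg 3: heading 259.9°; drift +5.0° → track 264.9°, groundspeed 163.0 kt
Leg 4: heading 259.1°; drift +5.1° → track 264.2°, groundspeed 162.8 kt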